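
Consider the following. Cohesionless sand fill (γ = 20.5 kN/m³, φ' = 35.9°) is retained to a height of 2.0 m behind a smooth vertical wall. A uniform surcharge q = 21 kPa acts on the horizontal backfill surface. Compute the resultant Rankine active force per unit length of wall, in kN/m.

21.6 kN/m

K_a = tan²(45° − φ/2) = 0.2607.
Soil triangle: ½ K_a γ H² = 0.5×0.2607×20.5×2.0² = 10.69 kN/m.
Surcharge rectangle: K_a q H = 0.2607×21×2.0 = 10.95 kN/m.
Total = 10.69 + 10.95 = 21.64 kN/m.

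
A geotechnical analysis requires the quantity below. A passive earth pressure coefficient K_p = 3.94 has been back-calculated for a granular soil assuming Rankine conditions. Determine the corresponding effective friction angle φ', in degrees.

36.5°

K_p = (1+sin φ)/(1−sin φ) ⇒ sin φ = (K_p − 1)/(K_p + 1) = 0.5951.
φ = arcsin(0.5951) = 36.52°.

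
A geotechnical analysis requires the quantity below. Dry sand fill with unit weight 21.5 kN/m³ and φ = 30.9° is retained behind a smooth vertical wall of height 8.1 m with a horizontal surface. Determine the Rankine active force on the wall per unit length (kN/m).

K_a = tan²(45° − φ/2) = 0.3214.
P_a = ½ K_a γ H² = 0.5 × 0.3214 × 21.5 × 8.1² = 226.7 kN/m.

227 kN/m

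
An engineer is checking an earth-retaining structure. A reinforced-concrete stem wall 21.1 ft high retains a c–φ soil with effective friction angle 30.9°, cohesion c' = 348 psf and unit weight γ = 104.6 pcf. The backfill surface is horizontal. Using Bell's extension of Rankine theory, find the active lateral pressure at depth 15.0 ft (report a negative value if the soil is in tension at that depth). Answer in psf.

K_a = (1 − sin φ)/(1 + sin φ) = 0.3214.
σ_a = K_a γ z − 2c√K_a = 0.3214×104.6×15.0 − 2×348×0.5669 = 109.7 psf.

110 psf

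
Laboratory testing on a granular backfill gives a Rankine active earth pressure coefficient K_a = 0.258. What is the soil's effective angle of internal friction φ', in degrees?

K_a = tan²(45° − φ/2) ⇒ 45° − φ/2 = arctan(√0.258) = 26.93°.
φ = 2(45° − 26.93°) = 36.14°.

36.1°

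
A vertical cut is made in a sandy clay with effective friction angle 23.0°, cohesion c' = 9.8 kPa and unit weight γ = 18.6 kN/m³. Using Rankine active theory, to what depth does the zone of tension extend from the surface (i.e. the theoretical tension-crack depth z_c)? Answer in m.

1.59 m

K_a = tan²(45° − 23.0°/2) = 0.4381; √K_a = 0.6619.
The active pressure is zero where K_a γ z = 2c√K_a, so z_c = 2c/(γ√K_a) = 2×9.8/(18.6×0.6619) = 1.592 m.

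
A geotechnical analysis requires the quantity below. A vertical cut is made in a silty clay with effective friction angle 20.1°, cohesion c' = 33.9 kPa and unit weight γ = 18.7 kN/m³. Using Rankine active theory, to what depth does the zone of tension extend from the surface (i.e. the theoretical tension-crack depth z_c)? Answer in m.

K_a = tan²(45° − 20.1°/2) = 0.4885; √K_a = 0.6989.
The active pressure is zero where K_a γ z = 2c√K_a, so z_c = 2c/(γ√K_a) = 2×33.9/(18.7×0.6989) = 5.188 m.

5.19 m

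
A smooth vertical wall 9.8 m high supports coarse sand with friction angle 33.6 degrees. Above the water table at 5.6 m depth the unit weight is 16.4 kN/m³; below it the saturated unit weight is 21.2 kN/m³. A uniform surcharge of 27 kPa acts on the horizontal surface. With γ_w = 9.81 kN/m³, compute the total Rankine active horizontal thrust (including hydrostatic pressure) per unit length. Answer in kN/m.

K_a = tan²(45° − φ/2) = 0.2875.
γ' = 21.2 − 9.81 = 11.39 kN/m³. h₂ = H − d_w = 4.2 m.
σ'_h: at surface K_a·q = 7.763; at WT K_a(q+γd_w) = 34.17; at base K_a(q+γd_w+γ'h₂) = 47.92 kPa.
P₁ = ½(7.763+34.17)×5.6 = 117.4; P₂ = ½(34.17+47.92)×4.2 = 172.4; P_w = ½γ_w h₂² = 86.52.
Total = 117.4+172.4+86.52 = 376.3 kN/m.

376 kN/m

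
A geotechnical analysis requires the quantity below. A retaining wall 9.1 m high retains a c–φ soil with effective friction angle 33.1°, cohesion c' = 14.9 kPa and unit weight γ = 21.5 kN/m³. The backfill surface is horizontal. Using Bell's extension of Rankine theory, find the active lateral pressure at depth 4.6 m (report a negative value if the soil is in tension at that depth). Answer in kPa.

12.9 kPa

K_a = (1 − sin φ)/(1 + sin φ) = 0.2936.
σ_a = K_a γ z − 2c√K_a = 0.2936×21.5×4.6 − 2×14.9×0.5418 = 12.89 kPa.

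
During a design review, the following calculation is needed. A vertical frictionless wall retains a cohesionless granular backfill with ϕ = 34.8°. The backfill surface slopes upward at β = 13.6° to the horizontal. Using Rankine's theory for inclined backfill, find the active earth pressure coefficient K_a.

K_a = cos β · (cos β − √(cos²β − cos²φ)) / (cos β + √(cos²β − cos²φ)).
cos β = 0.9720, cos φ = 0.8211, √(cos²β − cos²φ) = 0.5200.
K_a = 0.9720 × (0.9720 − 0.5200)/(0.9720 + 0.5200) = 0.2944.

0.294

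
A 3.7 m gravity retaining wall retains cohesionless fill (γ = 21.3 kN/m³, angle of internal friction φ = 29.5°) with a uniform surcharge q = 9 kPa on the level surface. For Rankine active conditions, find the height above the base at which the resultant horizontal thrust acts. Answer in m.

1.35 m

K_a = 0.3401.
Triangular part P₁ = ½K_aγH² = 49.59 at H/3 = 1.233 m; rectangular part P₂ = K_a q H = 11.33 at H/2 = 1.850 m.
ȳ = (P₁·1.233 + P₂·1.850)/(P₁+P₂) = 1.348 m.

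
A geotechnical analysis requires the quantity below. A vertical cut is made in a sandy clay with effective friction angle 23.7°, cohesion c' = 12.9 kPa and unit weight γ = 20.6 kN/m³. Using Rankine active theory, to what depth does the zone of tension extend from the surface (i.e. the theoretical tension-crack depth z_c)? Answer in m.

1.92 m

K_a = tan²(45° − 23.7°/2) = 0.4266; √K_a = 0.6531.
The active pressure is zero where K_a γ z = 2c√K_a, so z_c = 2c/(γ√K_a) = 2×12.9/(20.6×0.6531) = 1.918 m.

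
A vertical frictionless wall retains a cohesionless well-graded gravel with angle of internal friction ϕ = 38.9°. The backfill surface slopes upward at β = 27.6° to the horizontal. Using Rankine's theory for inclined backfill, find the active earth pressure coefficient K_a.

0.313

K_a = cos β · (cos β − √(cos²β − cos²φ)) / (cos β + √(cos²β − cos²φ)).
cos β = 0.8862, cos φ = 0.7782, √(cos²β − cos²φ) = 0.4239.
K_a = 0.8862 × (0.8862 − 0.4239)/(0.8862 + 0.4239) = 0.3127.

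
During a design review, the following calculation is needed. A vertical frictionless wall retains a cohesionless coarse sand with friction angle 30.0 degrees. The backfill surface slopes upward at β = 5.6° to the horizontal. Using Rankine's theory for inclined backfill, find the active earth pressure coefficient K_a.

0.338

K_a = cos β · (cos β − √(cos²β − cos²φ)) / (cos β + √(cos²β − cos²φ)).
cos β = 0.9952, cos φ = 0.8660, √(cos²β − cos²φ) = 0.4904.
K_a = 0.9952 × (0.9952 − 0.4904)/(0.9952 + 0.4904) = 0.3382.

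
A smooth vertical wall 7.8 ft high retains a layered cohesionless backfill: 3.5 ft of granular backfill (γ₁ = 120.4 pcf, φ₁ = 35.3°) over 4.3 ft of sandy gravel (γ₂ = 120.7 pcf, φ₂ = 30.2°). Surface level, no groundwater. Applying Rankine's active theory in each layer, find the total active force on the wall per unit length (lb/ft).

K_a1 = tan²(45°−35.3°/2) = 0.2675; K_a2 = tan²(45°−30.2°/2) = 0.3307.
Layer 1: σ at base = K_a1 γ₁ h₁ = 112.7 psf; P₁ = ½×112.7×3.5 = 197.3.
Layer 2: σ_v at top = γ₁h₁ = 421.4; σ_h top = K_a2×421.4 = 139.3; σ_h base = K_a2×(421.4+120.7×4.3) = 311.0.
P₂ = ½(139.3+311.0)×4.3 = 968.1. Total P_a = 197.3+968.1 = 1165 lb/ft.

1170 lb/ft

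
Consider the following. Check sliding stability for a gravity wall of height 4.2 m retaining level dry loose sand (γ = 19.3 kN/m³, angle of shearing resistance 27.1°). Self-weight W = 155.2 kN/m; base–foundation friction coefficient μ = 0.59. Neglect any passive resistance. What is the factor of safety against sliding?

1.44

K_a = tan²(45° − 27.1°/2) = 0.3741.
P_a = ½K_aγH² = 0.5×0.3741×19.3×4.2² = 63.67 kN/m, acting at H/3 = 1.400 m above the base.
FS_sliding = μW / P_a = 0.59×155.2 / 63.67 = 1.438.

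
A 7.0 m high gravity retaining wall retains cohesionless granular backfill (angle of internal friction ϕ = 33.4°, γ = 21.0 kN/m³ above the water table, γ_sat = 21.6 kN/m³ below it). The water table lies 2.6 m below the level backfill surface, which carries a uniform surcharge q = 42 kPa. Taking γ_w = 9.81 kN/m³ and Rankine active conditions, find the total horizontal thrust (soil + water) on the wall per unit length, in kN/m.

K_a = tan²(45° − φ/2) = 0.2899.
γ' = 21.6 − 9.81 = 11.79 kN/m³. h₂ = H − d_w = 4.4 m.
σ'_h: at surface K_a·q = 12.18; at WT K_a(q+γd_w) = 28.01; at base K_a(q+γd_w+γ'h₂) = 43.05 kPa.
P₁ = ½(12.18+28.01)×2.6 = 52.24; P₂ = ½(28.01+43.05)×4.4 = 156.3; P_w = ½γ_w h₂² = 94.96.
Total = 52.24+156.3+94.96 = 303.5 kN/m.

304 kN/m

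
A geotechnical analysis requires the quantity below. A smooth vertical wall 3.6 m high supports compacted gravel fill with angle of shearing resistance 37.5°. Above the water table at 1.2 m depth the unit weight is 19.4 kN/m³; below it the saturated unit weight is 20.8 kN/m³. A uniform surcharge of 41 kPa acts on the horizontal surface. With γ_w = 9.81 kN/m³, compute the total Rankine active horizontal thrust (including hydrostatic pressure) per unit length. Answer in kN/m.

88.8 kN/m

K_a = tan²(45° − φ/2) = 0.2432.
γ' = 20.8 − 9.81 = 10.99 kN/m³. h₂ = H − d_w = 2.4 m.
σ'_h: at surface K_a·q = 9.971; at WT K_a(q+γd_w) = 15.63; at base K_a(q+γd_w+γ'h₂) = 22.05 kPa.
P₁ = ½(9.971+15.63)×1.2 = 15.36; P₂ = ½(15.63+22.05)×2.4 = 45.22; P_w = ½γ_w h₂² = 28.25.
Total = 15.36+45.22+28.25 = 88.83 kN/m.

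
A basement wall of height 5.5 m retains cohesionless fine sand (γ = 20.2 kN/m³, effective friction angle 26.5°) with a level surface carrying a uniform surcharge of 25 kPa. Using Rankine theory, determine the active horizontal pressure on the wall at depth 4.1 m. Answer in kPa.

41.3 kPa

K_a = (1 − sin φ)/(1 + sin φ) = 0.3829.
σ_v = γz + q = 20.2 × 4.1 + 25 = 107.8 kPa.
σ_h = K_a σ_v = 0.3829 × 107.8 = 41.29 kPa.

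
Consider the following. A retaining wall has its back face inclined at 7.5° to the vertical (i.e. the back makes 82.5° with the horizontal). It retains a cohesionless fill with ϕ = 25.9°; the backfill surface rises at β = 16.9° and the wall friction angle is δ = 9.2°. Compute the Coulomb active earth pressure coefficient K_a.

0.559

K_a = sin²(α+φ) / [sin²α · sin(α−δ) · (1 + √{sin(φ+δ)sin(φ−β) / (sin(α−δ)sin(α+β))})²].
With α = 82.5°, φ = 25.9°, δ = 9.2°, β = 16.9°: K_a = 0.5585.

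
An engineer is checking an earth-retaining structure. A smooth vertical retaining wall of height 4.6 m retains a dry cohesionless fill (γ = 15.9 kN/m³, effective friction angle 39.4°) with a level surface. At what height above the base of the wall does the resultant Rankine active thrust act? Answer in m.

1.53 m

K_a = 0.2234.
The pressure distribution is triangular, so the resultant acts at H/3 above the base = 4.6/3 = 1.533 m.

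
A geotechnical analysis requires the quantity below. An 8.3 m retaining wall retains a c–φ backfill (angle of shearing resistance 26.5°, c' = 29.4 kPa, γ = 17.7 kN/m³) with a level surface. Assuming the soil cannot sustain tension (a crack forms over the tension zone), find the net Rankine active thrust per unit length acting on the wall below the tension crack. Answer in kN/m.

29.1 kN/m

K_a = 0.3829; √K_a = 0.6188.
Tension-crack depth z_c = 2c/(γ√K_a) = 2×29.4/(17.7×0.6188) = 5.368 m.
σ_a at base = K_a γ H − 2c√K_a = 0.3829×17.7×8.3 − 2×29.4×0.6188 = 19.87 kPa.
P_a = ½ × 19.87 × (H − z_c) = 0.5×19.87×2.932 = 29.13 kN/m.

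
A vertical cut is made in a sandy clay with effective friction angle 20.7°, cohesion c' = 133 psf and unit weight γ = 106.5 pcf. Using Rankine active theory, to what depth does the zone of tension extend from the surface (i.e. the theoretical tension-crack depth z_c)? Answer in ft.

K_a = tan²(45° − 20.7°/2) = 0.4777; √K_a = 0.6911.
The active pressure is zero where K_a γ z = 2c√K_a, so z_c = 2c/(γ√K_a) = 2×133/(106.5×0.6911) = 3.614 ft.

3.61 ft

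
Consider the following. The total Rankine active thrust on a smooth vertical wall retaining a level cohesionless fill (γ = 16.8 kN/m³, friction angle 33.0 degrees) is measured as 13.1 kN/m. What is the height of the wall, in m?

2.30 m

K_a = 0.2948. P_a = ½ K_a γ H² ⇒ H = √(2P_a/(K_a γ)).
H = √(2×13.1/(0.2948×16.8)) = 2.300 m.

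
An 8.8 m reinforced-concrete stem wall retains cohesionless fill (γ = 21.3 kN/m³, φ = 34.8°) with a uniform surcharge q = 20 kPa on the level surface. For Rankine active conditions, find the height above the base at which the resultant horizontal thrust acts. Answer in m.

K_a = 0.2733.
Triangular part P₁ = ½K_aγH² = 225.4 at H/3 = 2.933 m; rectangular part P₂ = K_a q H = 48.10 at H/2 = 4.400 m.
ȳ = (P₁·2.933 + P₂·4.400)/(P₁+P₂) = 3.191 m.

3.19 m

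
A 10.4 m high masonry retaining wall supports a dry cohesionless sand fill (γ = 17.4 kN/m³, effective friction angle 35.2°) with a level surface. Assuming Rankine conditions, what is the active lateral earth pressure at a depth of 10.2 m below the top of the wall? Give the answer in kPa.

K_a = (1 − sin φ)/(1 + sin φ) = 0.2687.
σ_h = K_a γ z = 0.2687 × 17.4 × 10.2 = 47.69 kPa.

47.7 kPa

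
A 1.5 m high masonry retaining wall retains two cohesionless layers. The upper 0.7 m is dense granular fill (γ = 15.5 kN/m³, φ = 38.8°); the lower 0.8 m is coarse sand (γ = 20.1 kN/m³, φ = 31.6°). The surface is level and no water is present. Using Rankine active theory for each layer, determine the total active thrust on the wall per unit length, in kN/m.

5.59 kN/m

K_a1 = tan²(45°−38.8°/2) = 0.2296; K_a2 = tan²(45°−31.6°/2) = 0.3123.
Layer 1: σ at base = K_a1 γ₁ h₁ = 2.491 kPa; P₁ = ½×2.491×0.7 = 0.8717.
Layer 2: σ_v at top = γ₁h₁ = 10.85; σ_h top = K_a2×10.85 = 3.389; σ_h base = K_a2×(10.85+20.1×0.8) = 8.412.
P₂ = ½(3.389+8.412)×0.8 = 4.720. Total P_a = 0.8717+4.720 = 5.592 kN/m.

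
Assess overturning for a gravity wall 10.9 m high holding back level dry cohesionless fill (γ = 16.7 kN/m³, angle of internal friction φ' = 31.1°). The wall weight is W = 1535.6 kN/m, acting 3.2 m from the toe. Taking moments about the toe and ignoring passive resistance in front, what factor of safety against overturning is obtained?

4.28

K_a = tan²(45° − 31.1°/2) = 0.3188.
P_a = ½K_aγH² = 0.5×0.3188×16.7×10.9² = 316.3 kN/m, acting at H/3 = 3.633 m above the base.
Overturning moment M_o = P_a × H/3 = 316.3 × 3.633 = 1149.
Resisting moment M_r = W × 3.2 = 1535.6 × 3.2 = 4914.
FS_overturning = M_r/M_o = 4914/1149 = 4.276.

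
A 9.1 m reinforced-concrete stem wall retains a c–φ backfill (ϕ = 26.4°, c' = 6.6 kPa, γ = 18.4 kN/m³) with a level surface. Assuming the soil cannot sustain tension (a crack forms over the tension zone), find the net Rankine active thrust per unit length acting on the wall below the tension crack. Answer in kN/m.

223 kN/m

K_a = 0.3844; √K_a = 0.6200.
Tension-crack depth z_c = 2c/(γ√K_a) = 2×6.6/(18.4×0.6200) = 1.157 m.
σ_a at base = K_a γ H − 2c√K_a = 0.3844×18.4×9.1 − 2×6.6×0.6200 = 56.19 kPa.
P_a = ½ × 56.19 × (H − z_c) = 0.5×56.19×7.943 = 223.1 kN/m.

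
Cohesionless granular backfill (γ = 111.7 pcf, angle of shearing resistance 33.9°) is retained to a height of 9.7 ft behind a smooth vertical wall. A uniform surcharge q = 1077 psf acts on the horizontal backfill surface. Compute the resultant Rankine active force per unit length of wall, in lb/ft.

4460 lb/ft

K_a = tan²(45° − φ/2) = 0.2839.
Soil triangle: ½ K_a γ H² = 0.5×0.2839×111.7×9.7² = 1492 lb/ft.
Surcharge rectangle: K_a q H = 0.2839×1077×9.7 = 2966 lb/ft.
Total = 1492 + 2966 = 4458 lb/ft.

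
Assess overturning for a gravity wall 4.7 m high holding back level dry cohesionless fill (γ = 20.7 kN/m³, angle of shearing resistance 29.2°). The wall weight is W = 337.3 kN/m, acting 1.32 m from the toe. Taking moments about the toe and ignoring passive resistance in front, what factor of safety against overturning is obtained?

3.61

K_a = tan²(45° − 29.2°/2) = 0.3442.
P_a = ½K_aγH² = 0.5×0.3442×20.7×4.7² = 78.70 kN/m, acting at H/3 = 1.567 m above the base.
Overturning moment M_o = P_a × H/3 = 78.70 × 1.567 = 123.3.
Resisting moment M_r = W × 1.32 = 337.3 × 1.32 = 445.2.
FS_overturning = M_r/M_o = 445.2/123.3 = 3.611.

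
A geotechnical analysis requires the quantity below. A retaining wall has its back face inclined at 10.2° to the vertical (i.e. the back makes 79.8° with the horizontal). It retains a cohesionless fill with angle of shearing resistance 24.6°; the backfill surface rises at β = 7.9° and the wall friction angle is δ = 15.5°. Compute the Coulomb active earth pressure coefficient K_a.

K_a = sin²(α+φ) / [sin²α · sin(α−δ) · (1 + √{sin(φ+δ)sin(φ−β) / (sin(α−δ)sin(α+β))})²].
With α = 79.8°, φ = 24.6°, δ = 15.5°, β = 7.9°: K_a = 0.5088.

0.509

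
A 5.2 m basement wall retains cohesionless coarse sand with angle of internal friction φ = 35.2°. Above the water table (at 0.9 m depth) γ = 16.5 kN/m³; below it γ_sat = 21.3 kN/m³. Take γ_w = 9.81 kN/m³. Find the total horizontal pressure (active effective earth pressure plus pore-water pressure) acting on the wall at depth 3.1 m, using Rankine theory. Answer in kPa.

32.4 kPa

K_a = (1 − sin φ)/(1 + sin φ) = 0.2687.
γ' = 21.3 − 9.81 = 11.49 kN/m³.
Effective vertical stress at 3.1 m: σ'_v = 16.5×0.9 + 11.49×2.20 = 40.13 kPa.
σ'_h = K_a σ'_v = 0.2687 × 40.13 = 10.78 kPa; u = γ_w × 2.20 = 21.58 kPa.
Total σ_h = 10.78 + 21.58 = 32.36 kPa.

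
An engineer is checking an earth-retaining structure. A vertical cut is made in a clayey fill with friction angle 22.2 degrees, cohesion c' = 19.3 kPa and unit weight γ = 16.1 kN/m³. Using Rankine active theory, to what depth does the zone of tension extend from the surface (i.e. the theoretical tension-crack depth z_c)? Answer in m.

3.57 m

K_a = tan²(45° − 22.2°/2) = 0.4515; √K_a = 0.6720.
The active pressure is zero where K_a γ z = 2c√K_a, so z_c = 2c/(γ√K_a) = 2×19.3/(16.1×0.6720) = 3.568 m.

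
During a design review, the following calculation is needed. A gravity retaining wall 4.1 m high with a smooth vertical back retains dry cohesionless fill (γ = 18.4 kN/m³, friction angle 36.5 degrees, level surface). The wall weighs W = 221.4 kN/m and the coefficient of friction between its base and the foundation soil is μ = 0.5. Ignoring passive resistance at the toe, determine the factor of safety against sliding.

K_a = tan²(45° − 36.5°/2) = 0.2541.
P_a = ½K_aγH² = 0.5×0.2541×18.4×4.1² = 39.29 kN/m, acting at H/3 = 1.367 m above the base.
FS_sliding = μW / P_a = 0.5×221.4 / 39.29 = 2.817.

2.82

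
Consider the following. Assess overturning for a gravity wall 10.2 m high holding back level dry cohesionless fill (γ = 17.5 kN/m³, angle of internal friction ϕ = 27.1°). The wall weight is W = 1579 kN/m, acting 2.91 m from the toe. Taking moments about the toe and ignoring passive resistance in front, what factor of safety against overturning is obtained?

K_a = tan²(45° − 27.1°/2) = 0.3741.
P_a = ½K_aγH² = 0.5×0.3741×17.5×10.2² = 340.5 kN/m, acting at H/3 = 3.400 m above the base.
Overturning moment M_o = P_a × H/3 = 340.5 × 3.400 = 1158.
Resisting moment M_r = W × 2.91 = 1579 × 2.91 = 4595.
FS_overturning = M_r/M_o = 4595/1158 = 3.969.

3.97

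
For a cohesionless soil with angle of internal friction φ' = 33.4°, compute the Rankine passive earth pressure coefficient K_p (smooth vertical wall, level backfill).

3.45

K_p = (1 + sin φ)/(1 − sin φ) = tan²(45° + 33.4°/2) = 3.449.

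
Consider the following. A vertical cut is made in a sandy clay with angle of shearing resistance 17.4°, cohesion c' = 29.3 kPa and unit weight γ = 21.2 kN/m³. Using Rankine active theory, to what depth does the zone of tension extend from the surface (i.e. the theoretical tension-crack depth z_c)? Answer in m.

K_a = tan²(45° − 17.4°/2) = 0.5396; √K_a = 0.7346.
The active pressure is zero where K_a γ z = 2c√K_a, so z_c = 2c/(γ√K_a) = 2×29.3/(21.2×0.7346) = 3.763 m.

3.76 m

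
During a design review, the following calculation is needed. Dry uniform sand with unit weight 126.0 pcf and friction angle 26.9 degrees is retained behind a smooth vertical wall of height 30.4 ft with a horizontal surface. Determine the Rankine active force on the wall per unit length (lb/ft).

K_a = tan²(45° − φ/2) = 0.3770.
P_a = ½ K_a γ H² = 0.5 × 0.3770 × 126.0 × 30.4² = 21950 lb/ft.

21900 lb/ft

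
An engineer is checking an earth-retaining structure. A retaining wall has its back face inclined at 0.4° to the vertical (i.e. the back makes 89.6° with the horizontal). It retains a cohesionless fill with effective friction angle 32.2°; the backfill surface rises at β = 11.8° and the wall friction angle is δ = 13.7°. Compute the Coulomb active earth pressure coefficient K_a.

0.325

K_a = sin²(α+φ) / [sin²α · sin(α−δ) · (1 + √{sin(φ+δ)sin(φ−β) / (sin(α−δ)sin(α+β))})²].
With α = 89.6°, φ = 32.2°, δ = 13.7°, β = 11.8°: K_a = 0.3253.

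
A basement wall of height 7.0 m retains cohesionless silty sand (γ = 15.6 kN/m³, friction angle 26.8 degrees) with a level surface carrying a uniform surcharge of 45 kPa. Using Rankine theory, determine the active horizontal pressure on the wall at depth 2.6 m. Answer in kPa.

32.4 kPa

K_a = (1 − sin φ)/(1 + sin φ) = 0.3785.
σ_v = γz + q = 15.6 × 2.6 + 45 = 85.56 kPa.
σ_h = K_a σ_v = 0.3785 × 85.56 = 32.38 kPa.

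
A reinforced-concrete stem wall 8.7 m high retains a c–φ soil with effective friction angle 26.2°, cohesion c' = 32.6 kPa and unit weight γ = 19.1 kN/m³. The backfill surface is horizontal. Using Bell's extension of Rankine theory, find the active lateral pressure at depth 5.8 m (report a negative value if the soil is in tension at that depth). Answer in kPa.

2.34 kPa

K_a = (1 − sin φ)/(1 + sin φ) = 0.3874.
σ_a = K_a γ z − 2c√K_a = 0.3874×19.1×5.8 − 2×32.6×0.6224 = 2.337 kPa.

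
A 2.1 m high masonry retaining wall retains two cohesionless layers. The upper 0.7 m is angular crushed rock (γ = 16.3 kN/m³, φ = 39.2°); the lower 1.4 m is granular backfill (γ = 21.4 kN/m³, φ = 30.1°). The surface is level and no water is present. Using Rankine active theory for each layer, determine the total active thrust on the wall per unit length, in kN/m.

K_a1 = tan²(45°−39.2°/2) = 0.2255; K_a2 = tan²(45°−30.1°/2) = 0.3320.
Layer 1: σ at base = K_a1 γ₁ h₁ = 2.573 kPa; P₁ = ½×2.573×0.7 = 0.9004.
Layer 2: σ_v at top = γ₁h₁ = 11.41; σ_h top = K_a2×11.41 = 3.788; σ_h base = K_a2×(11.41+21.4×1.4) = 13.73.
P₂ = ½(3.788+13.73)×1.4 = 12.27. Total P_a = 0.9004+12.27 = 13.17 kN/m.

13.2 kN/m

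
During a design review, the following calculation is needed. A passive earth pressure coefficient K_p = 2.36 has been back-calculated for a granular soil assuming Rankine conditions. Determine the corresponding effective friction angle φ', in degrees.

K_p = (1+sin φ)/(1−sin φ) ⇒ sin φ = (K_p − 1)/(K_p + 1) = 0.4048.
φ = arcsin(0.4048) = 23.88°.

23.9°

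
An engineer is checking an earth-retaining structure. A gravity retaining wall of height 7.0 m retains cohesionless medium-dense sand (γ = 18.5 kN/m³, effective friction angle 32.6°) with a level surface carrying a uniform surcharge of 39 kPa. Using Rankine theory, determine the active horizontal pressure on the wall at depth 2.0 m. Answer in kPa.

22.8 kPa

K_a = (1 − sin φ)/(1 + sin φ) = 0.2997.
σ_v = γz + q = 18.5 × 2.0 + 39 = 76.00 kPa.
σ_h = K_a σ_v = 0.2997 × 76.00 = 22.78 kPa.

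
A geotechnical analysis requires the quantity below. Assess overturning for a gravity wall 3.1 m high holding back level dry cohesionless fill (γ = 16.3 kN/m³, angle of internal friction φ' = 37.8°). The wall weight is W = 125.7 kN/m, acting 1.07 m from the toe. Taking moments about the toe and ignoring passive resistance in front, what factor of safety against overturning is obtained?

K_a = tan²(45° − 37.8°/2) = 0.2400.
P_a = ½K_aγH² = 0.5×0.2400×16.3×3.1² = 18.80 kN/m, acting at H/3 = 1.033 m above the base.
Overturning moment M_o = P_a × H/3 = 18.80 × 1.033 = 19.42.
Resisting moment M_r = W × 1.07 = 125.7 × 1.07 = 134.5.
FS_overturning = M_r/M_o = 134.5/19.42 = 6.925.

6.92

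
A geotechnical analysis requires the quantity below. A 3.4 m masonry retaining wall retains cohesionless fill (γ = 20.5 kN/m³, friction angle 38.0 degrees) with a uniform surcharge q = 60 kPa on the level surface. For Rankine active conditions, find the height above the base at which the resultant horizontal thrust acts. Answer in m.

1.49 m

K_a = 0.2379.
Triangular part P₁ = ½K_aγH² = 28.19 at H/3 = 1.133 m; rectangular part P₂ = K_a q H = 48.53 at H/2 = 1.700 m.
ȳ = (P₁·1.133 + P₂·1.700)/(P₁+P₂) = 1.492 m.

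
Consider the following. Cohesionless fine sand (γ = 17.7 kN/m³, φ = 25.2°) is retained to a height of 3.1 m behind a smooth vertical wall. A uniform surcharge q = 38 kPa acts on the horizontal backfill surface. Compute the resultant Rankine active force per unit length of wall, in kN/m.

K_a = tan²(45° − φ/2) = 0.4027.
Soil triangle: ½ K_a γ H² = 0.5×0.4027×17.7×3.1² = 34.25 kN/m.
Surcharge rectangle: K_a q H = 0.4027×38×3.1 = 47.44 kN/m.
Total = 34.25 + 47.44 = 81.70 kN/m.

81.7 kN/m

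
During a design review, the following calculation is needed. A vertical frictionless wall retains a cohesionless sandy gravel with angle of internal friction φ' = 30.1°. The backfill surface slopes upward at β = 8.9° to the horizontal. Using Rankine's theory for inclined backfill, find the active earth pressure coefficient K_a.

K_a = cos β · (cos β − √(cos²β − cos²φ)) / (cos β + √(cos²β − cos²φ)).
cos β = 0.9880, cos φ = 0.8652, √(cos²β − cos²φ) = 0.4771.
K_a = 0.9880 × (0.9880 − 0.4771)/(0.9880 + 0.4771) = 0.3445.

0.345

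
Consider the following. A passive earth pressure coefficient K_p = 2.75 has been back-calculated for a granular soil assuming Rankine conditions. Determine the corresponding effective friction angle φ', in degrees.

K_p = (1+sin φ)/(1−sin φ) ⇒ sin φ = (K_p − 1)/(K_p + 1) = 0.4667.
φ = arcsin(0.4667) = 27.82°.

27.8°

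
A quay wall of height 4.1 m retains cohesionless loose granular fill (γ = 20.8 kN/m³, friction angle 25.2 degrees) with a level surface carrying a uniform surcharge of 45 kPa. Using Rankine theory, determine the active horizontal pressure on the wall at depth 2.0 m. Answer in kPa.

K_a = (1 − sin φ)/(1 + sin φ) = 0.4027.
σ_v = γz + q = 20.8 × 2.0 + 45 = 86.60 kPa.
σ_h = K_a σ_v = 0.4027 × 86.60 = 34.88 kPa.

34.9 kPa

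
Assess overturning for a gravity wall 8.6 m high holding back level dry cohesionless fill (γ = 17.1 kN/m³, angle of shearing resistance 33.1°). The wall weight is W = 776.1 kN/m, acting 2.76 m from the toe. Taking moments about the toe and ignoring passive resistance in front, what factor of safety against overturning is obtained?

K_a = tan²(45° − 33.1°/2) = 0.2936.
P_a = ½K_aγH² = 0.5×0.2936×17.1×8.6² = 185.6 kN/m, acting at H/3 = 2.867 m above the base.
Overturning moment M_o = P_a × H/3 = 185.6 × 2.867 = 532.2.
Resisting moment M_r = W × 2.76 = 776.1 × 2.76 = 2142.
FS_overturning = M_r/M_o = 2142/532.2 = 4.025.

4.03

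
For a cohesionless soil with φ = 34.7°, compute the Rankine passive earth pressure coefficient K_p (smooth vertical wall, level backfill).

3.64

K_p = (1 + sin φ)/(1 − sin φ) = tan²(45° + 34.7°/2) = 3.643.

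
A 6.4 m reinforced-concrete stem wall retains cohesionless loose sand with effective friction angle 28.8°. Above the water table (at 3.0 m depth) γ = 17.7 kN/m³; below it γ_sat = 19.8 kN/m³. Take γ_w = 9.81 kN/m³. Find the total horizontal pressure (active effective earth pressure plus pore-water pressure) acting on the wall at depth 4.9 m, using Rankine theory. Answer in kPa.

K_a = (1 − sin φ)/(1 + sin φ) = 0.3498.
γ' = 19.8 − 9.81 = 9.990 kN/m³.
Effective vertical stress at 4.9 m: σ'_v = 17.7×3.0 + 9.990×1.90 = 72.08 kPa.
σ'_h = K_a σ'_v = 0.3498 × 72.08 = 25.21 kPa; u = γ_w × 1.90 = 18.64 kPa.
Total σ_h = 25.21 + 18.64 = 43.85 kPa.

43.8 kPa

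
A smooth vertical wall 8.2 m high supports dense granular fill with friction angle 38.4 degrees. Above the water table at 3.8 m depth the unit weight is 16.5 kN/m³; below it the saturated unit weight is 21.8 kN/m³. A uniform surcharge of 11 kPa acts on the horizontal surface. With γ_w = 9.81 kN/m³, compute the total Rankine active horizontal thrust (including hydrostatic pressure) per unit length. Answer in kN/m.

235 kN/m

K_a = tan²(45° − φ/2) = 0.2337.
γ' = 21.8 − 9.81 = 11.99 kN/m³. h₂ = H − d_w = 4.4 m.
σ'_h: at surface K_a·q = 2.571; at WT K_a(q+γd_w) = 17.22; at base K_a(q+γd_w+γ'h₂) = 29.55 kPa.
P₁ = ½(2.571+17.22)×3.8 = 37.61; P₂ = ½(17.22+29.55)×4.4 = 102.9; P_w = ½γ_w h₂² = 94.96.
Total = 37.61+102.9+94.96 = 235.5 kN/m.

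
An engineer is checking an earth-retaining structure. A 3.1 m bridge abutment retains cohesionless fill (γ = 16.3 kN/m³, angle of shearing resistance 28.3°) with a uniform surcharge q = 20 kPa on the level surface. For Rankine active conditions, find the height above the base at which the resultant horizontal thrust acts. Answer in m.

1.26 m

K_a = 0.3568.
Triangular part P₁ = ½K_aγH² = 27.94 at H/3 = 1.033 m; rectangular part P₂ = K_a q H = 22.12 at H/2 = 1.550 m.
ȳ = (P₁·1.033 + P₂·1.550)/(P₁+P₂) = 1.262 m.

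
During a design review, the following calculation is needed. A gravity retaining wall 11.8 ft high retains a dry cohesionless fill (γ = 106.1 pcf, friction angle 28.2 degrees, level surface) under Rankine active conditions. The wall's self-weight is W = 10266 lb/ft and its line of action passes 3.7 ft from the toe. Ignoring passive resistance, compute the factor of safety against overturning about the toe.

K_a = tan²(45° − 28.2°/2) = 0.3582.
P_a = ½K_aγH² = 0.5×0.3582×106.1×11.8² = 2646 lb/ft, acting at H/3 = 3.933 ft above the base.
Overturning moment M_o = P_a × H/3 = 2646 × 3.933 = 10410.
Resisting moment M_r = W × 3.7 = 10266 × 3.7 = 37980.
FS_overturning = M_r/M_o = 37980/10410 = 3.650.

3.65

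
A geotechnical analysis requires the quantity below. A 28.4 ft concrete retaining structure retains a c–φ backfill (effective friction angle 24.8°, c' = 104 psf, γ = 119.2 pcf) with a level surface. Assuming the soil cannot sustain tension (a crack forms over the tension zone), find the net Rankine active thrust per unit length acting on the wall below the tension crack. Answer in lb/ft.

K_a = 0.4090; √K_a = 0.6395.
Tension-crack depth z_c = 2c/(γ√K_a) = 2×104/(119.2×0.6395) = 2.729 ft.
σ_a at base = K_a γ H − 2c√K_a = 0.4090×119.2×28.4 − 2×104×0.6395 = 1252 psf.
P_a = ½ × 1252 × (H − z_c) = 0.5×1252×25.67 = 16060 lb/ft.

16100 lb/ft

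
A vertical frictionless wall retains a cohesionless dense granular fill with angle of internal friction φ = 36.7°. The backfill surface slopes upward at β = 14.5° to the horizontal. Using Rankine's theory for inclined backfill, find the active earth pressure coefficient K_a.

0.273

K_a = cos β · (cos β − √(cos²β − cos²φ)) / (cos β + √(cos²β − cos²φ)).
cos β = 0.9681, cos φ = 0.8018, √(cos²β − cos²φ) = 0.5426.
K_a = 0.9681 × (0.9681 − 0.5426)/(0.9681 + 0.5426) = 0.2727.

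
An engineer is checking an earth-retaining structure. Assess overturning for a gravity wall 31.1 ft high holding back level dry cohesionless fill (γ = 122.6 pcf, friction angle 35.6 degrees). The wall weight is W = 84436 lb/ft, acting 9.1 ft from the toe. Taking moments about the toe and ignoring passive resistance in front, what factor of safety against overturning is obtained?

4.73

K_a = tan²(45° − 35.6°/2) = 0.2641.
P_a = ½K_aγH² = 0.5×0.2641×122.6×31.1² = 15660 lb/ft, acting at H/3 = 10.37 ft above the base.
Overturning moment M_o = P_a × H/3 = 15660 × 10.37 = 162300.
Resisting moment M_r = W × 9.1 = 84436 × 9.1 = 768400.
FS_overturning = M_r/M_o = 768400/162300 = 4.733.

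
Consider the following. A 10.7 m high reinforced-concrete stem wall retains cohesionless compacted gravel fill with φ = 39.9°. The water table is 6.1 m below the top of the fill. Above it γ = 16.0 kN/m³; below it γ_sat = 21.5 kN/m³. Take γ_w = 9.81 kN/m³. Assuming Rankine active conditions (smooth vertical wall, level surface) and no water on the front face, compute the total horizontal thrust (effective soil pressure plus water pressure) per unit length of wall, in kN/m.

K_a = tan²(45° − φ/2) = 0.2184.
γ' = 21.5 − 9.81 = 11.69 kN/m³. Depth below WT = 4.6 m.
σ'_h at WT = K_a γ d_w = 21.32 kPa; at base = 21.32 + K_a γ' × 4.6 = 33.07 kPa.
P₁ (0–6.1 m) = ½×21.32×6.1 = 65.02. P₂ (6.1–10.7 m) = ½(21.32+33.07)×4.6 = 125.1.
P_w = ½ γ_w h₂² = 0.5×9.81×4.6² = 103.8. Total = 65.02+125.1+103.8 = 293.9 kN/m.

294 kN/m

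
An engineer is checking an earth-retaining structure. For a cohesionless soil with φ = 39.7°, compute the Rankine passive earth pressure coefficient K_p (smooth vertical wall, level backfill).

K_p = (1 + sin φ)/(1 − sin φ) = tan²(45° + 39.7°/2) = 4.537.

4.54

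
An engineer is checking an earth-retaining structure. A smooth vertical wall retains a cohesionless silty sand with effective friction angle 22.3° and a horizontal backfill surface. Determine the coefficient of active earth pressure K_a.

K_a = (1 − sin φ)/(1 + sin φ) = (1 − sin 22.3°)/(1 + sin 22.3°) = 0.4498.

0.450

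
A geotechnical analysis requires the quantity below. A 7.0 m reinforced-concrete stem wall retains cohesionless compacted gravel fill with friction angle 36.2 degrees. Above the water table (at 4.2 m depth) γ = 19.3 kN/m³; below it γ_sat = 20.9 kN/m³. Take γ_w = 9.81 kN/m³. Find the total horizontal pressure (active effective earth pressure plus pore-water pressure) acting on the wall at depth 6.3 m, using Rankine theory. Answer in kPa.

K_a = (1 − sin φ)/(1 + sin φ) = 0.2574.
γ' = 20.9 − 9.81 = 11.09 kN/m³.
Effective vertical stress at 6.3 m: σ'_v = 19.3×4.2 + 11.09×2.10 = 104.3 kPa.
σ'_h = K_a σ'_v = 0.2574 × 104.3 = 26.86 kPa; u = γ_w × 2.10 = 20.60 kPa.
Total σ_h = 26.86 + 20.60 = 47.46 kPa.

47.5 kPa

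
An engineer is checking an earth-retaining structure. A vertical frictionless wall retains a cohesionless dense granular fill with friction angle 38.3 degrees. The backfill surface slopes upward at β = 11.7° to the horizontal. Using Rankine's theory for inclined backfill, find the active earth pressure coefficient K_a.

0.246

K_a = cos β · (cos β − √(cos²β − cos²φ)) / (cos β + √(cos²β − cos²φ)).
cos β = 0.9792, cos φ = 0.7848, √(cos²β − cos²φ) = 0.5857.
K_a = 0.9792 × (0.9792 − 0.5857)/(0.9792 + 0.5857) = 0.2463.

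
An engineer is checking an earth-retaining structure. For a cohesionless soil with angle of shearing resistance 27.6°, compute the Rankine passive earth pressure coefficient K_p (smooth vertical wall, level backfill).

2.73

K_p = (1 + sin φ)/(1 − sin φ) = tan²(45° + 27.6°/2) = 2.726.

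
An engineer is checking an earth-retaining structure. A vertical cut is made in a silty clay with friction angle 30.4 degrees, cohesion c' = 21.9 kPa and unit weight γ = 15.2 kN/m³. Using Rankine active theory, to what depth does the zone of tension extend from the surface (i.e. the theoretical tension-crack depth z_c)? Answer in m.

5.03 m

K_a = tan²(45° − 30.4°/2) = 0.3280; √K_a = 0.5727.
The active pressure is zero where K_a γ z = 2c√K_a, so z_c = 2c/(γ√K_a) = 2×21.9/(15.2×0.5727) = 5.032 m.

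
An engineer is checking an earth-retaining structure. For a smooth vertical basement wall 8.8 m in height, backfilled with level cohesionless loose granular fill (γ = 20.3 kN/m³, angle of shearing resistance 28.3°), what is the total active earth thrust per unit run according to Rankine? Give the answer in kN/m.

280 kN/m

K_a = tan²(45° − φ/2) = 0.3568.
P_a = ½ K_a γ H² = 0.5 × 0.3568 × 20.3 × 8.8² = 280.4 kN/m.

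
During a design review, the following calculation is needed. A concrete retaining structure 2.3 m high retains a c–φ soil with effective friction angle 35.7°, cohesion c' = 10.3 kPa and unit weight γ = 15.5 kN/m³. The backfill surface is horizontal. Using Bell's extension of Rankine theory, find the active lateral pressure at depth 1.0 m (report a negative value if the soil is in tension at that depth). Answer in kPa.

K_a = (1 − sin φ)/(1 + sin φ) = 0.2630.
σ_a = K_a γ z − 2c√K_a = 0.2630×15.5×1.0 − 2×10.3×0.5128 = -6.488 kPa.

-6.49 kPa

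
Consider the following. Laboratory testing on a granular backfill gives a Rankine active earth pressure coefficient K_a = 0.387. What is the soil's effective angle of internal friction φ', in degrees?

26.2°

K_a = tan²(45° − φ/2) ⇒ 45° − φ/2 = arctan(√0.387) = 31.89°.
φ = 2(45° − 31.89°) = 26.23°.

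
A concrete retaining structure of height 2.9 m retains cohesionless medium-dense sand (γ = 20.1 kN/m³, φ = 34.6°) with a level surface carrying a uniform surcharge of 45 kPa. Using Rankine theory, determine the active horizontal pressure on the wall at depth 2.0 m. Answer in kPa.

23.5 kPa

K_a = (1 − sin φ)/(1 + sin φ) = 0.2756.
σ_v = γz + q = 20.1 × 2.0 + 45 = 85.20 kPa.
σ_h = K_a σ_v = 0.2756 × 85.20 = 23.48 kPa.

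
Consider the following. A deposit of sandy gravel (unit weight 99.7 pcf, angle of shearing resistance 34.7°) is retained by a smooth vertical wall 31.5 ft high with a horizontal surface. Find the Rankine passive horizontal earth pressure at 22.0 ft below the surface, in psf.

7990 psf

K_p = (1 + sin φ)/(1 − sin φ) = 3.643.
σ_h = K_p γ z = 3.643 × 99.7 × 22.0 = 7991 psf.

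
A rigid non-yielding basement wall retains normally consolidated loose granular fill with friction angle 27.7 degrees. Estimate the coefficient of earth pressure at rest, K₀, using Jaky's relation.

0.535

K₀ = 1 − sin φ' = 1 − sin 27.7° = 0.5352.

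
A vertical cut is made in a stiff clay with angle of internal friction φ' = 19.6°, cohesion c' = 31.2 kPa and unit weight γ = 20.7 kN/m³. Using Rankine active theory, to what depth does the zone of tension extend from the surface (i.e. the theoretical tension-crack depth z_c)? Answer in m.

K_a = tan²(45° − 19.6°/2) = 0.4976; √K_a = 0.7054.
The active pressure is zero where K_a γ z = 2c√K_a, so z_c = 2c/(γ√K_a) = 2×31.2/(20.7×0.7054) = 4.273 m.

4.27 m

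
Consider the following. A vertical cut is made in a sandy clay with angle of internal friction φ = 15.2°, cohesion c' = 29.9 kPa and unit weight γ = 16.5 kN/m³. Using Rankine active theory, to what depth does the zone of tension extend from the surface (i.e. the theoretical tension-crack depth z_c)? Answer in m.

K_a = tan²(45° − 15.2°/2) = 0.5845; √K_a = 0.7646.
The active pressure is zero where K_a γ z = 2c√K_a, so z_c = 2c/(γ√K_a) = 2×29.9/(16.5×0.7646) = 4.740 m.

4.74 m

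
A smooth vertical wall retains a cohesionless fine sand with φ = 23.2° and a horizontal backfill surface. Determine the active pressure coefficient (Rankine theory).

0.435

K_a = tan²(45° − φ/2) = tan²(33.40°) = 0.4348.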